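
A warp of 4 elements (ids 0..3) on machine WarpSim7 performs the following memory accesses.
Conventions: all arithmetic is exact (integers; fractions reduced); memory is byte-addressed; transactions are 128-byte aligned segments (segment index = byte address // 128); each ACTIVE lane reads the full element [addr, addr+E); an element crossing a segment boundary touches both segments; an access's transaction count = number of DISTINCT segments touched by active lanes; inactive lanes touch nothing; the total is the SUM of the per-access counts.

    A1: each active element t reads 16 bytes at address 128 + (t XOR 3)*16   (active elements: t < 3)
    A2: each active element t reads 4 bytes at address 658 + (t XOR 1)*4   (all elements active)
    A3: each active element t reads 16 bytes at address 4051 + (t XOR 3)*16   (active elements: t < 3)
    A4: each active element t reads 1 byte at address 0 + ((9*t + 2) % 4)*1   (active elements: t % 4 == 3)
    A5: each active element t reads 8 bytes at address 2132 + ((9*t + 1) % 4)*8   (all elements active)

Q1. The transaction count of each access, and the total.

A1: 1 transaction
A2: 1 transaction
A3: 2 transactions
A4: 1 transaction
A5: 1 transaction

Answer: 1,1,2,1,1; total 6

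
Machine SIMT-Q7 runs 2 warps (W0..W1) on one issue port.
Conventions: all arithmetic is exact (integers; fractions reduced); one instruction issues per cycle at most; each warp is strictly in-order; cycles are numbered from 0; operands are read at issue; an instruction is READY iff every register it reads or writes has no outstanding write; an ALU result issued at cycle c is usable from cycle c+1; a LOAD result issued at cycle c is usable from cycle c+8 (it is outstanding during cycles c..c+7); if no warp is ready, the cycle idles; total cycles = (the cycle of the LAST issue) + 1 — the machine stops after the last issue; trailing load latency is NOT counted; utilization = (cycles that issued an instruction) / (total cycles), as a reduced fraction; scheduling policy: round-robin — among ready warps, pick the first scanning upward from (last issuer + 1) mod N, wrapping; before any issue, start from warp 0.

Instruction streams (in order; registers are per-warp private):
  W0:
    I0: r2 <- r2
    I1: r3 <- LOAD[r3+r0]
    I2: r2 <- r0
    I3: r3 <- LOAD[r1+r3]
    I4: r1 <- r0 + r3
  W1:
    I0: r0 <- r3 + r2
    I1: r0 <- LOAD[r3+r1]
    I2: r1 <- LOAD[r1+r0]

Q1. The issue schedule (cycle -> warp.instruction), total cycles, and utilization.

cycle 0: W0.I0
cycle 1: W1.I0
cycle 2: W0.I1
cycle 3: W1.I1
cycle 4: W0.I2
cycle 5: idle
cycle 6: idle
cycle 7: idle
cycle 8: idle
cycle 9: idle
cycle 10: W0.I3
cycle 11: W1.I2
cycle 12: idle
cycle 13: idle
cycle 14: idle
cycle 15: idle
cycle 16: idle
cycle 17: idle
cycle 18: W0.I4

Answer: 19 cycles, utilization 8/19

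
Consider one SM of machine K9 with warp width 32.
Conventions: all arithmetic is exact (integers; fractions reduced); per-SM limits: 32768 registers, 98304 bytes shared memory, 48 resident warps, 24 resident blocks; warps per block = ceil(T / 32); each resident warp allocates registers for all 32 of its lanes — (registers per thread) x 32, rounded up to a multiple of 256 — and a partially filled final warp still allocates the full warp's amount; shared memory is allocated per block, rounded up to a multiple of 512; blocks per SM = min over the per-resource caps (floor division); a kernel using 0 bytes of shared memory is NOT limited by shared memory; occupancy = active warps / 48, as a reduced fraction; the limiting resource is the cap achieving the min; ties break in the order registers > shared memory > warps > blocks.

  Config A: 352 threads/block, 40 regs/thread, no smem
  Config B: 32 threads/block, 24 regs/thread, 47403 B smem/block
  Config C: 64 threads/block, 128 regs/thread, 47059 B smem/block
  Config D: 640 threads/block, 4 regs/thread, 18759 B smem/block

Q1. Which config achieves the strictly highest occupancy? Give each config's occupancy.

occupancies: A 11/24, B 1/24, C 1/12, D 5/6

Answer: D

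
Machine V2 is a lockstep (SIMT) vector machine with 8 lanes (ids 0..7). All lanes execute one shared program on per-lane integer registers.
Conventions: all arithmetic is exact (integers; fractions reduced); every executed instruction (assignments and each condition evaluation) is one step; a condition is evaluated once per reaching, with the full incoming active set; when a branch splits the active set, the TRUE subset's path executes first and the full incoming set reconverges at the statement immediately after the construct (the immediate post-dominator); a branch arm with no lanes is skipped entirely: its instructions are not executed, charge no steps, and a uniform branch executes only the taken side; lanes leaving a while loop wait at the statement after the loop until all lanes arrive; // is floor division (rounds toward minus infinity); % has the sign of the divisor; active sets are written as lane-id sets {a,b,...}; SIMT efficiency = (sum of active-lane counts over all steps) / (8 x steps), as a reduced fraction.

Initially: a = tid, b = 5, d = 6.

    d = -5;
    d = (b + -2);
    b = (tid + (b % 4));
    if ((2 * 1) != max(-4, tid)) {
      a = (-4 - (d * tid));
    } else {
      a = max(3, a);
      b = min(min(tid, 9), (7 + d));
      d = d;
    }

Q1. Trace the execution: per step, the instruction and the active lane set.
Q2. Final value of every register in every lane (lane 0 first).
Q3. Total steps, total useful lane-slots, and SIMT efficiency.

step 0: d <- -5                      {0,1,2,3,4,5,6,7}
step 1: d <- (b + -2)                {0,1,2,3,4,5,6,7}
step 2: b <- (tid + (b % 4))         {0,1,2,3,4,5,6,7}
step 3: eval ((2 * 1) != max(-4, tid)) {0,1,2,3,4,5,6,7}
step 4: a <- (-4 - (d * tid))        {0,1,3,4,5,6,7}
step 5: a <- max(3, a)               {2}
step 6: b <- min(min(tid, 9), (7 + d)) {2}
step 7: d <- d                       {2}

Answer: 8 steps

a: -4,-7,3,-13,-16,-19,-22,-25
b: 1,2,2,4,5,6,7,8
d: 3,3,3,3,3,3,3,3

steps = 8; useful = 42; efficiency = 42/64 = 21/32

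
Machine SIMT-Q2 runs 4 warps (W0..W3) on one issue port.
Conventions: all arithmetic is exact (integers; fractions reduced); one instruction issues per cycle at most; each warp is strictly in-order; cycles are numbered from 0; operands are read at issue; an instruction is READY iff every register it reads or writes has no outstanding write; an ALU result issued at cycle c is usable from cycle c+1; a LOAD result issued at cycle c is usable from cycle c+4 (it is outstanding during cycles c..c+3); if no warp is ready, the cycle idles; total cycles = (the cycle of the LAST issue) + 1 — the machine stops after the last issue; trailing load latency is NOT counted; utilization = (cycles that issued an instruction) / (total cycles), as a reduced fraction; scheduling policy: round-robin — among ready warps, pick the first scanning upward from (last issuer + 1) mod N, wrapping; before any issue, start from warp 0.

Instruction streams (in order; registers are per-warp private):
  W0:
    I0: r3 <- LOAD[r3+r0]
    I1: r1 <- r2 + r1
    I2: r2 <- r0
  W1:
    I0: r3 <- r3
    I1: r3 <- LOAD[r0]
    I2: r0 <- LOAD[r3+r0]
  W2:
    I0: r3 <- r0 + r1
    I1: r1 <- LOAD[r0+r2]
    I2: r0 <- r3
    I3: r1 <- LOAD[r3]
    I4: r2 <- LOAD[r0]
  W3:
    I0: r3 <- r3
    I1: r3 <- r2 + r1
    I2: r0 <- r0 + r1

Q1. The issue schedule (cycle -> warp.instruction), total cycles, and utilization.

cycle 0: W0.I0
cycle 1: W1.I0
cycle 2: W2.I0
cycle 3: W3.I0
cycle 4: W0.I1
cycle 5: W1.I1
cycle 6: W2.I1
cycle 7: W3.I1
cycle 8: W0.I2
cycle 9: W1.I2
cycle 10: W2.I2
cycle 11: W3.I2
cycle 12: W2.I3
cycle 13: W2.I4

Answer: 14 cycles, utilization 1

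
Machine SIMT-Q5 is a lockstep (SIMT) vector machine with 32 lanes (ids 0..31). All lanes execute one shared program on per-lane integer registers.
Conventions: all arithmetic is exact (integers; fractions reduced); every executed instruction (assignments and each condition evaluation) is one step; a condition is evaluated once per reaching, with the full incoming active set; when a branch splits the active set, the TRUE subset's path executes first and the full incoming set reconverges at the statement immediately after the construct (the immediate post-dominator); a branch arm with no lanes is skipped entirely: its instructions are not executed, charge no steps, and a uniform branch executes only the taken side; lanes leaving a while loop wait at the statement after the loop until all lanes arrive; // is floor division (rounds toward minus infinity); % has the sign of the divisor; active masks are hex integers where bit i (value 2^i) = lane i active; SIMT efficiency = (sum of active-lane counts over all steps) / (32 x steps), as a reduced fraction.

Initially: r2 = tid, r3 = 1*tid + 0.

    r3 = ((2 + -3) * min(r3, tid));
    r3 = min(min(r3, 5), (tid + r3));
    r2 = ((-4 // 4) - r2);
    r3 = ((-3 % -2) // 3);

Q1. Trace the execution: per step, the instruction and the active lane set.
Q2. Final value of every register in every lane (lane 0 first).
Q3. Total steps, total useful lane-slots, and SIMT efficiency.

step 0: r3 <- ((2 + -3) * min(r3, tid)) 0xffffffff
step 1: r3 <- min(min(r3, 5), (tid + r3)) 0xffffffff
step 2: r2 <- ((-4 // 4) - r2)       0xffffffff
step 3: r3 <- ((-3 % -2) // 3)       0xffffffff

Answer: 4 steps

r2: -1,-2,-3,-4,-5,-6,-7,-8,-9,-10,-11,-12,-13,-14,-15,-16,-17,-18,-19,-20,-21,-22,-23,-24,-25,-26,-27,-28,-29,-30,-31,-32
r3: -1,-1,-1,-1,-1,-1,-1,-1,-1,-1,-1,-1,-1,-1,-1,-1,-1,-1,-1,-1,-1,-1,-1,-1,-1,-1,-1,-1,-1,-1,-1,-1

steps = 4; useful = 128; efficiency = 128/128 = 1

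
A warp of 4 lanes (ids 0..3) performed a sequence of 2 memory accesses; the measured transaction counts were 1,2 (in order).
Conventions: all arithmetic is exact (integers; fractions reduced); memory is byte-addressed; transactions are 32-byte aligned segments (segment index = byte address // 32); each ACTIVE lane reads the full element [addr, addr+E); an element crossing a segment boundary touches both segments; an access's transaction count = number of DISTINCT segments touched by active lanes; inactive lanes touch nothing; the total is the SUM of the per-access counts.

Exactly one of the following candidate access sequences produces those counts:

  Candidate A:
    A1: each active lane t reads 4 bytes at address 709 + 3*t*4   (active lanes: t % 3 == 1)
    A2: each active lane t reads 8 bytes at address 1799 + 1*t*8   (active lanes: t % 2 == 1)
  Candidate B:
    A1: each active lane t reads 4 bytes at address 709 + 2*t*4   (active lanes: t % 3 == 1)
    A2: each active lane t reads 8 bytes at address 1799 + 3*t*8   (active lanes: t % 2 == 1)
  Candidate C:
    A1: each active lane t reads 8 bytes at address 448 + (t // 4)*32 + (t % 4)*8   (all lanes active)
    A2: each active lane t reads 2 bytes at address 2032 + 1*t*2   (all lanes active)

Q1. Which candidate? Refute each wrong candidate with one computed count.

B: A2 gives 3 transactions, not 2
C: A2 gives 1 transaction, not 2
A: all counts match (1,2)

Answer: A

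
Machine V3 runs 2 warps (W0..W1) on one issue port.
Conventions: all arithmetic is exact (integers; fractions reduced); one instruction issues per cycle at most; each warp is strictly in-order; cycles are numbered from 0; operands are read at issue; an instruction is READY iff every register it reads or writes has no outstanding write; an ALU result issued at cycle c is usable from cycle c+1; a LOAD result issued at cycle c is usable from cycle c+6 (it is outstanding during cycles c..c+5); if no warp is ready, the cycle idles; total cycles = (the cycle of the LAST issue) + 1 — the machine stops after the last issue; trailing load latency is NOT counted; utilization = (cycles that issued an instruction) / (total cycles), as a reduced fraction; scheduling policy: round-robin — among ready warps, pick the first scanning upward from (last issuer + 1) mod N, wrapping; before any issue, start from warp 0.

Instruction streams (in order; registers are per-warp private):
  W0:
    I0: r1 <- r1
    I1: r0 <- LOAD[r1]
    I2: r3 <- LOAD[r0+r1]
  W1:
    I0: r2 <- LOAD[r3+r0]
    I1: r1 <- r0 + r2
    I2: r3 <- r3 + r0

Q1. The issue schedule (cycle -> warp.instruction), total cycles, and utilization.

cycle 0: W0.I0
cycle 1: W1.I0
cycle 2: W0.I1
cycle 3: idle
cycle 4: idle
cycle 5: idle
cycle 6: idle
cycle 7: W1.I1
cycle 8: W0.I2
cycle 9: W1.I2

Answer: 10 cycles, utilization 3/5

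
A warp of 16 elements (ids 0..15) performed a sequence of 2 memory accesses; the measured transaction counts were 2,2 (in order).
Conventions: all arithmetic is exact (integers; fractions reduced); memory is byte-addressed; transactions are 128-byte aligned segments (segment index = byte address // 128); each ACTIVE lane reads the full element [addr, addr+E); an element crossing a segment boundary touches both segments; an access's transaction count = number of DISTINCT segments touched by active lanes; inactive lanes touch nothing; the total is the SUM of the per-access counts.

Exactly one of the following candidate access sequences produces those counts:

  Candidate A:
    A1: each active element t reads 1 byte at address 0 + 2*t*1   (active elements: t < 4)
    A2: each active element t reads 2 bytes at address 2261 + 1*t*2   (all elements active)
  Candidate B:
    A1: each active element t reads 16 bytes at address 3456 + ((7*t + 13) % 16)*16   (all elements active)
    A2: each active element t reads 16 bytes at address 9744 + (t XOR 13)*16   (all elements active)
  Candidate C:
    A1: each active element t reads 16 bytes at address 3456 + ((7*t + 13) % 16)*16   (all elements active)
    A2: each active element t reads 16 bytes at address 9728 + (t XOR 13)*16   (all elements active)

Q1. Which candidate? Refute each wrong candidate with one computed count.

A: A1 gives 1 transaction, not 2
B: A2 gives 3 transactions, not 2
C: all counts match (2,2)

Answer: C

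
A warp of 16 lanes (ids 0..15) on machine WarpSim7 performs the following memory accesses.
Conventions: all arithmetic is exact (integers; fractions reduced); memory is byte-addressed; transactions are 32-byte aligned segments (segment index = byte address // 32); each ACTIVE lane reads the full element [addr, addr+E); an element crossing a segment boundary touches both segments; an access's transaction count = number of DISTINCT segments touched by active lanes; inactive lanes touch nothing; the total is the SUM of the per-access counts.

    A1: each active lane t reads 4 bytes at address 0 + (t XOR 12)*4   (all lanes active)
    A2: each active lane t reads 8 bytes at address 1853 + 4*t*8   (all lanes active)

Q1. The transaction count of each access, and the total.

A1: 2 transactions
A2: 17 transactions

Answer: 2,17; total 19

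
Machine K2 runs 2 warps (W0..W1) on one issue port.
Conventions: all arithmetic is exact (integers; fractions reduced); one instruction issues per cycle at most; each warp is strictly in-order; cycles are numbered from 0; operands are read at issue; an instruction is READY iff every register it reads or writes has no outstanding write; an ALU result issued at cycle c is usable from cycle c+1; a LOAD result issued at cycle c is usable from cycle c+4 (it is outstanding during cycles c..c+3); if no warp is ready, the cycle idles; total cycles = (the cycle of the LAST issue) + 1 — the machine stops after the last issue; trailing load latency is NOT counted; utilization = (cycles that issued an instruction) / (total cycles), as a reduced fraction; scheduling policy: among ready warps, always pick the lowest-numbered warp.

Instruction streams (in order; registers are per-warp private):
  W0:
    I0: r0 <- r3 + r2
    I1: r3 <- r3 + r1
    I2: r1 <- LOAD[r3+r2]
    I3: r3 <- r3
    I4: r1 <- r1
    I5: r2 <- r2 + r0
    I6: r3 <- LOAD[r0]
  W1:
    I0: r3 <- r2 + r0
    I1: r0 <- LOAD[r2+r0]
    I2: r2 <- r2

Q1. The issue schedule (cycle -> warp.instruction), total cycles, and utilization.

cycle 0: W0.I0
cycle 1: W0.I1
cycle 2: W0.I2
cycle 3: W0.I3
cycle 4: W1.I0
cycle 5: W1.I1
cycle 6: W0.I4
cycle 7: W0.I5
cycle 8: W0.I6
cycle 9: W1.I2

Answer: 10 cycles, utilization 1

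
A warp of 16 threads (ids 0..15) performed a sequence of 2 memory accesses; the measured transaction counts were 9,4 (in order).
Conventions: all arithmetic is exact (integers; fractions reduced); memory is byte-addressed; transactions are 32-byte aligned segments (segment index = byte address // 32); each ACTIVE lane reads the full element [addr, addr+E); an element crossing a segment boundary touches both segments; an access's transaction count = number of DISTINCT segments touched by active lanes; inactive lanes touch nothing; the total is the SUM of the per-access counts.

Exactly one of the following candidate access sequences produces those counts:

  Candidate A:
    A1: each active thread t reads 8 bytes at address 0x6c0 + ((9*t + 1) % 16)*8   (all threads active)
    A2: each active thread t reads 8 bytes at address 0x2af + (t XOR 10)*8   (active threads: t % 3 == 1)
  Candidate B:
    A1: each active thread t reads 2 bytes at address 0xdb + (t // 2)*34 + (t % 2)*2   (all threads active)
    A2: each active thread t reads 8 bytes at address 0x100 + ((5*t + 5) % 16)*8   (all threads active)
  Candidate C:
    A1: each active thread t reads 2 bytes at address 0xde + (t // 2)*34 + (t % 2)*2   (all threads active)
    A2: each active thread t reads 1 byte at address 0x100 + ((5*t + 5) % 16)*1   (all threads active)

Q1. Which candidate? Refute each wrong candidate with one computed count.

A: A1 gives 4 transactions, not 9
C: A2 gives 1 transaction, not 4
B: all counts match (9,4)

Answer: B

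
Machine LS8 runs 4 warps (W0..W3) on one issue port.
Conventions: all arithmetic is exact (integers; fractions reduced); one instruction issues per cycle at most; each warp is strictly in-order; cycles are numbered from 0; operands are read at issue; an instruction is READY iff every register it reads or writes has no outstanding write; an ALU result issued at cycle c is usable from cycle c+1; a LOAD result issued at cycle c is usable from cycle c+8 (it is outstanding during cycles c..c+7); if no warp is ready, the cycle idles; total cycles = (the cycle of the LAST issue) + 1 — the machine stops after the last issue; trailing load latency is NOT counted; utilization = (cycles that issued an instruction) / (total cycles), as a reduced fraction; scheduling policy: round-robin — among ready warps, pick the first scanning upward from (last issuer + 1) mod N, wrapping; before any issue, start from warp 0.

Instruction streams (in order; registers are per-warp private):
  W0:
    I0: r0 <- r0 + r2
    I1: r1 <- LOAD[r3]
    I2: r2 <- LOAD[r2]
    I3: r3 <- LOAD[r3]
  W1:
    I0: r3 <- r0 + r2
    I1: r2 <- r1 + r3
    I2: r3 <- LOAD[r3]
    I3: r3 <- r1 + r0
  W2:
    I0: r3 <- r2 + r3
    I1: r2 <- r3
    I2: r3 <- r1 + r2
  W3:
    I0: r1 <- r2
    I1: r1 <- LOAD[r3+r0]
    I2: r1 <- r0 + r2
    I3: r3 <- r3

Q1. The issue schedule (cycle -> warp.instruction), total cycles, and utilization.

cycle 0: W0.I0
cycle 1: W1.I0
cycle 2: W2.I0
cycle 3: W3.I0
cycle 4: W0.I1
cycle 5: W1.I1
cycle 6: W2.I1
cycle 7: W3.I1
cycle 8: W0.I2
cycle 9: W1.I2
cycle 10: W2.I2
cycle 11: W0.I3
cycle 12: idle
cycle 13: idle
cycle 14: idle
cycle 15: W3.I2
cycle 16: W3.I3
cycle 17: W1.I3

Answer: 18 cycles, utilization 5/6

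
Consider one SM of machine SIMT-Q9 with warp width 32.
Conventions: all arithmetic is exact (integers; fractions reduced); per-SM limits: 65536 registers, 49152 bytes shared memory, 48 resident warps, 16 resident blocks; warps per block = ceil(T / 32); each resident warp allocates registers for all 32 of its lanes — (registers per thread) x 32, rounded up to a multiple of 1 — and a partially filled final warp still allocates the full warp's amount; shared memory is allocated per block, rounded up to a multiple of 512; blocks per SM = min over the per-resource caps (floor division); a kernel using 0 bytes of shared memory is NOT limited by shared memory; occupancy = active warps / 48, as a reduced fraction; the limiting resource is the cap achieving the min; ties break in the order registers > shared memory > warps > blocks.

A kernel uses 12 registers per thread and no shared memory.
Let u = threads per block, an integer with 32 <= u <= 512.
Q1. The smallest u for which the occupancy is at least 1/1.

Answer: u = 65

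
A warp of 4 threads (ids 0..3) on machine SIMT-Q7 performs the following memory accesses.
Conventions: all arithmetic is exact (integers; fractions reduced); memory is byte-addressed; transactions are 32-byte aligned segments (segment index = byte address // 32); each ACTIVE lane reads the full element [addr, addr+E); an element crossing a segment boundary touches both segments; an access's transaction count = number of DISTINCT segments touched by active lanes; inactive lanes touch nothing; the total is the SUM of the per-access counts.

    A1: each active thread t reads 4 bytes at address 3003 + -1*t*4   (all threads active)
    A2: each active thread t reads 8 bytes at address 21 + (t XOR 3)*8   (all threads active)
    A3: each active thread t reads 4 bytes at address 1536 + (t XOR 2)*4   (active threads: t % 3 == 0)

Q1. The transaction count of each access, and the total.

A1: 1 transaction
A2: 2 transactions
A3: 1 transaction

Answer: 1,2,1; total 4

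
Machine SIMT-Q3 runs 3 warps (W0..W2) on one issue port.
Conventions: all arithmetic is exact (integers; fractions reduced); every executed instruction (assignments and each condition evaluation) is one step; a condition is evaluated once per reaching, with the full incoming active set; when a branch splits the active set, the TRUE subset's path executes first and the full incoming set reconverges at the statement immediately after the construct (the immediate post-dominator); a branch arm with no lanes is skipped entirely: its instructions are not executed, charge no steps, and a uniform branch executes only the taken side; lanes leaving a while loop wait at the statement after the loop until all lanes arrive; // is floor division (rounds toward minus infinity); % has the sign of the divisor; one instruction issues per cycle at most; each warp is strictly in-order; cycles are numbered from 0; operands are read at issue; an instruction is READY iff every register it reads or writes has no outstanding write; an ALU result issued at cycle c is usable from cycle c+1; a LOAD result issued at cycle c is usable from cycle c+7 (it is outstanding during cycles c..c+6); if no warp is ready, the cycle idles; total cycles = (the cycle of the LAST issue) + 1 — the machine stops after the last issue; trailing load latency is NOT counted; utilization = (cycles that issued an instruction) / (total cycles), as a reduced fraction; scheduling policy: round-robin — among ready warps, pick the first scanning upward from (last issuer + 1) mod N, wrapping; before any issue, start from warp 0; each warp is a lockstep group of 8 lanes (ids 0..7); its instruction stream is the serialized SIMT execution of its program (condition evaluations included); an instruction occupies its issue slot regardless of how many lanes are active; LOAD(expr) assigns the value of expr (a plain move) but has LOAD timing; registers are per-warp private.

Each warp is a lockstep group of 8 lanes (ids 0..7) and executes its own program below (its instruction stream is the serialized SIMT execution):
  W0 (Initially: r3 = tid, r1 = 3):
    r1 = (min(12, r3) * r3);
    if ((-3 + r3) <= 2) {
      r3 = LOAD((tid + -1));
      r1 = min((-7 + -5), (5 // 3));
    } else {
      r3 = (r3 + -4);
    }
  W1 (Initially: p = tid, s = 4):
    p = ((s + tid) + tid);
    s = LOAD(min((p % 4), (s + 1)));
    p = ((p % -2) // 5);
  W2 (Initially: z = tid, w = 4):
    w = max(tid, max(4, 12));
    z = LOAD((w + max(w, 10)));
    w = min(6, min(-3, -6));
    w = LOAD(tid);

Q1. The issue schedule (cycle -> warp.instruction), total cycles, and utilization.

cycle 0: W0.I0
cycle 1: W1.I0
cycle 2: W2.I0
cycle 3: W0.I1
cycle 4: W1.I1
cycle 5: W2.I1
cycle 6: W0.I2
cycle 7: W1.I2
cycle 8: W2.I2
cycle 9: W0.I3
cycle 10: W2.I3
cycle 11: idle
cycle 12: idle
cycle 13: W0.I4

Answer: 14 cycles, utilization 6/7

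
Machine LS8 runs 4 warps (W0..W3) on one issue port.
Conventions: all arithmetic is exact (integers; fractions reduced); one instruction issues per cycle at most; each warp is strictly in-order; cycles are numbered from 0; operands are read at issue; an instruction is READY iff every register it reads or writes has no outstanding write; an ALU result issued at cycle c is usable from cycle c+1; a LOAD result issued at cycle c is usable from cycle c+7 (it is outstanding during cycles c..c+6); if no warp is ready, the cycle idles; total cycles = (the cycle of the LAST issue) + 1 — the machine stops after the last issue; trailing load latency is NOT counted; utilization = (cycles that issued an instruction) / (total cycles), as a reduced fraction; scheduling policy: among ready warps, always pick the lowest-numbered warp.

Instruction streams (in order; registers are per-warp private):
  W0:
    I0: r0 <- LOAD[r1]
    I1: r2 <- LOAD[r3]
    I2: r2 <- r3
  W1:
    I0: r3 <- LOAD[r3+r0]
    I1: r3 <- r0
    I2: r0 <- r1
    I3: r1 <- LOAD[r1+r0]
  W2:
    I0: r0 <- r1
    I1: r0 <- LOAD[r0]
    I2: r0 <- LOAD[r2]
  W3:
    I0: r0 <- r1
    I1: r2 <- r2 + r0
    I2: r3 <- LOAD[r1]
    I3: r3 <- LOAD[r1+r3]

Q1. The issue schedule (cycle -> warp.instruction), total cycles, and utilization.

cycle 0: W0.I0
cycle 1: W0.I1
cycle 2: W1.I0
cycle 3: W2.I0
cycle 4: W2.I1
cycle 5: W3.I0
cycle 6: W3.I1
cycle 7: W3.I2
cycle 8: W0.I2
cycle 9: W1.I1
cycle 10: W1.I2
cycle 11: W1.I3
cycle 12: W2.I2
cycle 13: idle
cycle 14: W3.I3

Answer: 15 cycles, utilization 14/15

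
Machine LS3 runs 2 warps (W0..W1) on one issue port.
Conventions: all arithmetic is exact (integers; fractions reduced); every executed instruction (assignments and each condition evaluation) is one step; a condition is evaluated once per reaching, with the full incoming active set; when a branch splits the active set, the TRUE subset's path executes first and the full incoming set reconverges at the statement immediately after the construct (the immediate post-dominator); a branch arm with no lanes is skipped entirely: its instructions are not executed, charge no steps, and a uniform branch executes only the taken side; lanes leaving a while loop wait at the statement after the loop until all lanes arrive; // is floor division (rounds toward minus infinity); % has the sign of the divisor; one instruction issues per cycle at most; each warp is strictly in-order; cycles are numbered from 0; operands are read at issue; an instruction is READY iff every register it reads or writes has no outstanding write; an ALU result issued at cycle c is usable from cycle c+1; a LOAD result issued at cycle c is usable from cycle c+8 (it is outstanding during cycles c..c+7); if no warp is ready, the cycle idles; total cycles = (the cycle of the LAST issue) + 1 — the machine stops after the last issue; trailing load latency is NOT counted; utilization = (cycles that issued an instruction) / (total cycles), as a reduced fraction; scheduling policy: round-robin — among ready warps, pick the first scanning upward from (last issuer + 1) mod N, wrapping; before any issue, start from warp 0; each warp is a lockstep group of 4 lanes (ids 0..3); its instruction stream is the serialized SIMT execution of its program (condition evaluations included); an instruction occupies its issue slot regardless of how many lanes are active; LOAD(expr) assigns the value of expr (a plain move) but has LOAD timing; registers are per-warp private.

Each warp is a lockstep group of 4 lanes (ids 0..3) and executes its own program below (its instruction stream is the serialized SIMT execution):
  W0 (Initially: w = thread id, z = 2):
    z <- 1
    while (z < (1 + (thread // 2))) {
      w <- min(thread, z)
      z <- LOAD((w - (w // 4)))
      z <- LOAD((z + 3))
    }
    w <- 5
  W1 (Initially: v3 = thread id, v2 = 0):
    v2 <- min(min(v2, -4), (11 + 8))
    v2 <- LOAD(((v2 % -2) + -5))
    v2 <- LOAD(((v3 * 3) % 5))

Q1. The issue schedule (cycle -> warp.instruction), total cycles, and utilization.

cycle 0: W0.I0
cycle 1: W1.I0
cycle 2: W0.I1
cycle 3: W1.I1
cycle 4: W0.I2
cycle 5: W0.I3
cycle 6: idle
cycle 7: idle
cycle 8: idle
cycle 9: idle
cycle 10: idle
cycle 11: W1.I2
cycle 12: idle
cycle 13: W0.I4
cycle 14: idle
cycle 15: idle
cycle 16: idle
cycle 17: idle
cycle 18: idle
cycle 19: idle
cycle 20: idle
cycle 21: W0.I5
cycle 22: W0.I6

Answer: 23 cycles, utilization 10/23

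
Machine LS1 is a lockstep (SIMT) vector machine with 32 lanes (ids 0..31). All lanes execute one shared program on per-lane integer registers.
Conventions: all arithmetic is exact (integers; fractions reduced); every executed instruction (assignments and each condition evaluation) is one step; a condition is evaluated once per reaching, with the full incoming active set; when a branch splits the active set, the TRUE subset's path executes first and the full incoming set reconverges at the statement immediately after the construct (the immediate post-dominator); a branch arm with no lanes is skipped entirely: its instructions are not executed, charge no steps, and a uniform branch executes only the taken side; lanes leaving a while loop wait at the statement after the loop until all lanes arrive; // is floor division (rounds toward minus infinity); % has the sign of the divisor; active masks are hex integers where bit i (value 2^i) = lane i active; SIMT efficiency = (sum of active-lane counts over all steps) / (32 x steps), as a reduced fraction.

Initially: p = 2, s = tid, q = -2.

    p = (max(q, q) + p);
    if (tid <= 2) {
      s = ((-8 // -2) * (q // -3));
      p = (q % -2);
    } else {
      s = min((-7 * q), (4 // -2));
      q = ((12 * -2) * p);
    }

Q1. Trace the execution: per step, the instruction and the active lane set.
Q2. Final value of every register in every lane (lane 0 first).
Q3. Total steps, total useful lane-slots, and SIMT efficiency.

step 0: p <- (max(q, q) + p)         0xffffffff
step 1: eval (tid <= 2)              0xffffffff
step 2: s <- ((-8 // -2) * (q // -3)) 0x00000007
step 3: p <- (q % -2)                0x00000007
step 4: s <- min((-7 * q), (4 // -2)) 0xfffffff8
step 5: q <- ((12 * -2) * p)         0xfffffff8

Answer: 6 steps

p: 0,0,0,0,0,0,0,0,0,0,0,0,0,0,0,0,0,0,0,0,0,0,0,0,0,0,0,0,0,0,0,0
s: 0,0,0,-2,-2,-2,-2,-2,-2,-2,-2,-2,-2,-2,-2,-2,-2,-2,-2,-2,-2,-2,-2,-2,-2,-2,-2,-2,-2,-2,-2,-2
q: -2,-2,-2,0,0,0,0,0,0,0,0,0,0,0,0,0,0,0,0,0,0,0,0,0,0,0,0,0,0,0,0,0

steps = 6; useful = 128; efficiency = 128/192 = 2/3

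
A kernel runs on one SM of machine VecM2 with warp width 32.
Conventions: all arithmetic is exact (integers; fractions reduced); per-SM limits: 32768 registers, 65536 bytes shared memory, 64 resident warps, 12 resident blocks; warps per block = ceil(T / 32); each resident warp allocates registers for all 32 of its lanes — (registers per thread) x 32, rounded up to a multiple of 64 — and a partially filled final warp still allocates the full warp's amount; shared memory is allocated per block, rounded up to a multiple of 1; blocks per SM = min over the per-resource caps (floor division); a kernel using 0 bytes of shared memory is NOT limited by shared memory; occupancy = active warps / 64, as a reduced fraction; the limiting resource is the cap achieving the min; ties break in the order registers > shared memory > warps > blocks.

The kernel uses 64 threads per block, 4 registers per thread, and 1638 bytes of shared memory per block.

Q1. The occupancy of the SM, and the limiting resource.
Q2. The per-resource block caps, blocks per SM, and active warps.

Answer: occupancy 3/8, limited by blocks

registers: 128 blocks
shared memory: 40 blocks
warps: 32 blocks
blocks: 12 blocks

Answer: 12 blocks, 24 active warps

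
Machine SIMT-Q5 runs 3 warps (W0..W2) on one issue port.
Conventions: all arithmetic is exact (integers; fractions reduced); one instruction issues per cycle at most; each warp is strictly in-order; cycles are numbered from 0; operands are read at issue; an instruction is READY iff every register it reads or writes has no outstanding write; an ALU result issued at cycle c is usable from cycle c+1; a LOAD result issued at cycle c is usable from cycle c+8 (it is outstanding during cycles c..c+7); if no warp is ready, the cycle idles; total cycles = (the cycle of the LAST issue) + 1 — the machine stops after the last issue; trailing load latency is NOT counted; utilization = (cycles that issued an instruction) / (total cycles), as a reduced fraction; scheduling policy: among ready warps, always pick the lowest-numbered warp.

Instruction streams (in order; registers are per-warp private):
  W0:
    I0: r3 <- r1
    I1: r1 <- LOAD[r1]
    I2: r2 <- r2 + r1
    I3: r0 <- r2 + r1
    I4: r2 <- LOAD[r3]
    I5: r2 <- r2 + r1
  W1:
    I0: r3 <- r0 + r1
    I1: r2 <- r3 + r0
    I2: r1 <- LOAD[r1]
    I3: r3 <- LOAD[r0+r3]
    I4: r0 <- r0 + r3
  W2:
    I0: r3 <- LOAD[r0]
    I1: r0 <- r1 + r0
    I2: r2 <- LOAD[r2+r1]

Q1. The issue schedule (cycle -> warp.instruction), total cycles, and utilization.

cycle 0: W0.I0
cycle 1: W0.I1
cycle 2: W1.I0
cycle 3: W1.I1
cycle 4: W1.I2
cycle 5: W1.I3
cycle 6: W2.I0
cycle 7: W2.I1
cycle 8: W2.I2
cycle 9: W0.I2
cycle 10: W0.I3
cycle 11: W0.I4
cycle 12: idle
cycle 13: W1.I4
cycle 14: idle
cycle 15: idle
cycle 16: idle
cycle 17: idle
cycle 18: idle
cycle 19: W0.I5

Answer: 20 cycles, utilization 7/10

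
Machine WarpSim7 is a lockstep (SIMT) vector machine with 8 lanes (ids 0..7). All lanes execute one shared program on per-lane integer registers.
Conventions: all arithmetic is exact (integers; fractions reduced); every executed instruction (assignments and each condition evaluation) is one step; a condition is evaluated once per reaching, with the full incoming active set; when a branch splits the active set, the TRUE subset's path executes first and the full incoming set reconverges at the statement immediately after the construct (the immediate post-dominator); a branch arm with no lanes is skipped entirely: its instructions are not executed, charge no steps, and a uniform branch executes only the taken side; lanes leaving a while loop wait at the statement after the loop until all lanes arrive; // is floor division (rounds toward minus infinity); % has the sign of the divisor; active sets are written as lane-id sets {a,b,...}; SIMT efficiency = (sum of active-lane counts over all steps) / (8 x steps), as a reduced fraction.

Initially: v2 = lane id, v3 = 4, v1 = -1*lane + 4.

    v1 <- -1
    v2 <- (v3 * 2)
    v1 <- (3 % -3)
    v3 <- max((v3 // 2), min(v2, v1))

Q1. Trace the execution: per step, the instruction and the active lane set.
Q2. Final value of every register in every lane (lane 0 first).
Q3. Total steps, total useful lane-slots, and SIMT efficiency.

step 0: v1 <- -1                     {0,1,2,3,4,5,6,7}
step 1: v2 <- (v3 * 2)               {0,1,2,3,4,5,6,7}
step 2: v1 <- (3 % -3)               {0,1,2,3,4,5,6,7}
step 3: v3 <- max((v3 // 2), min(v2, v1)) {0,1,2,3,4,5,6,7}

Answer: 4 steps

v2: 8,8,8,8,8,8,8,8
v3: 2,2,2,2,2,2,2,2
v1: 0,0,0,0,0,0,0,0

steps = 4; useful = 32; efficiency = 32/32 = 1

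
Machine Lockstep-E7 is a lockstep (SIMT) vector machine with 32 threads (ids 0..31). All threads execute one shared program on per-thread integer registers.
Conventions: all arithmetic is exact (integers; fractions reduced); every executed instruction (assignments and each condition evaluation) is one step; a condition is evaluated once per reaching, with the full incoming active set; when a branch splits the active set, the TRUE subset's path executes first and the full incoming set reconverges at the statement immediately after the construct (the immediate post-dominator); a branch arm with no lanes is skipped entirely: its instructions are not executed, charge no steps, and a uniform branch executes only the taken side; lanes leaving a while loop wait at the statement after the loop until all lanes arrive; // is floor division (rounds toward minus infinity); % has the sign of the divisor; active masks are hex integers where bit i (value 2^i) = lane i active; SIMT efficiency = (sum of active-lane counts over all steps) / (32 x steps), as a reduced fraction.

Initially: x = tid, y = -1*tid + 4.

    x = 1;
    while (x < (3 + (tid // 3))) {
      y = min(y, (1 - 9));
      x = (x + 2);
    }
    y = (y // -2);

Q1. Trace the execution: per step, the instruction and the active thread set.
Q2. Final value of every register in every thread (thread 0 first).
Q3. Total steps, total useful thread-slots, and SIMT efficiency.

step 0: x <- 1                       0xffffffff
step 1: eval (x < (3 + (tid // 3)))  0xffffffff
step 2: y <- min(y, (1 - 9))         0xffffffff
step 3: x <- (x + 2)                 0xffffffff
step 4: eval (x < (3 + (tid // 3)))  0xffffffff
step 5: y <- min(y, (1 - 9))         0xfffffff8
step 6: x <- (x + 2)                 0xfffffff8
step 7: eval (x < (3 + (tid // 3)))  0xfffffff8
step 8: y <- min(y, (1 - 9))         0xfffffe00
step 9: x <- (x + 2)                 0xfffffe00
step 10: eval (x < (3 + (tid // 3)))  0xfffffe00
step 11: y <- min(y, (1 - 9))         0xffff8000
step 12: x <- (x + 2)                 0xffff8000
step 13: eval (x < (3 + (tid // 3)))  0xffff8000
step 14: y <- min(y, (1 - 9))         0xffe00000
step 15: x <- (x + 2)                 0xffe00000
step 16: eval (x < (3 + (tid // 3)))  0xffe00000
step 17: y <- min(y, (1 - 9))         0xf8000000
step 18: x <- (x + 2)                 0xf8000000
step 19: eval (x < (3 + (tid // 3)))  0xf8000000
step 20: y <- (y // -2)               0xffffffff

Answer: 21 steps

x: 3,3,3,5,5,5,5,5,5,7,7,7,7,7,7,9,9,9,9,9,9,11,11,11,11,11,11,13,13,13,13,13
y: 4,4,4,4,4,4,4,4,4,4,4,4,4,4,5,5,6,6,7,7,8,8,9,9,10,10,11,11,12,12,13,13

steps = 21; useful = 447; efficiency = 447/672 = 149/224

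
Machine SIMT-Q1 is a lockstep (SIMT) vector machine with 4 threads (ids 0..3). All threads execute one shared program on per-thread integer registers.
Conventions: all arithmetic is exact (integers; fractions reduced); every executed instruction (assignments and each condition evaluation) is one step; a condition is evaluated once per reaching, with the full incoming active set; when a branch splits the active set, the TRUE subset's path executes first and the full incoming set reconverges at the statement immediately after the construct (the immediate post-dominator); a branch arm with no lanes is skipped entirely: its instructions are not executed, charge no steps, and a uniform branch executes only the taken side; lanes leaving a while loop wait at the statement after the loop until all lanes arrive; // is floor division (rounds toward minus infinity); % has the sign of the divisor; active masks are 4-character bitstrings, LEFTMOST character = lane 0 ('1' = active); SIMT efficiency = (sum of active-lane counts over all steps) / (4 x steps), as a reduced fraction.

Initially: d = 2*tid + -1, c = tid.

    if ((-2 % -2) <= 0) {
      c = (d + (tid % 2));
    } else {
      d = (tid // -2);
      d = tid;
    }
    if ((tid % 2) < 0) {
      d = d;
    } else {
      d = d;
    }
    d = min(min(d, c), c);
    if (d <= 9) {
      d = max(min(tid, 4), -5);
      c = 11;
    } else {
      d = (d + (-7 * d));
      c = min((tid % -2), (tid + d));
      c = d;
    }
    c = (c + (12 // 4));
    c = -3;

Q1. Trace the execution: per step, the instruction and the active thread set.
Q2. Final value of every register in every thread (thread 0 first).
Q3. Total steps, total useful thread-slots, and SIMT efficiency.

step 0: eval ((-2 % -2) <= 0)        1111
step 1: c <- (d + (tid % 2))         1111
step 2: eval ((tid % 2) < 0)         1111
step 3: d <- d                       1111
step 4: d <- min(min(d, c), c)       1111
step 5: eval (d <= 9)                1111
step 6: d <- max(min(tid, 4), -5)    1111
step 7: c <- 11                      1111
step 8: c <- (c + (12 // 4))         1111
step 9: c <- -3                      1111

Answer: 10 steps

d: 0,1,2,3
c: -3,-3,-3,-3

steps = 10; useful = 40; efficiency = 40/40 = 1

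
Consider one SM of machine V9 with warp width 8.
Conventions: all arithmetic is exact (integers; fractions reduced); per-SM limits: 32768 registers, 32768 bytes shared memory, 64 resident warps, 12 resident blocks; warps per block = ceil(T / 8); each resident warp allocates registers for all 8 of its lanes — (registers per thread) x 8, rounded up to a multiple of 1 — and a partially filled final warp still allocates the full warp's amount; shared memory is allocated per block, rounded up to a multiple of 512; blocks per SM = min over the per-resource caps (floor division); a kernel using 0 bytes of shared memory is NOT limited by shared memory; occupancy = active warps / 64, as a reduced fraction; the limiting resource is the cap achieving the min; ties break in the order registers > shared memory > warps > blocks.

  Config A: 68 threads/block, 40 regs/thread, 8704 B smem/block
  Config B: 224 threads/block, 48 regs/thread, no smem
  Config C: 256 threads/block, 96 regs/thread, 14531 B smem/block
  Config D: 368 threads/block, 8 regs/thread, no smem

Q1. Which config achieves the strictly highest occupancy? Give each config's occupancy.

occupancies: A 27/64, B 7/8, C 1/2, D 23/32

Answer: B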